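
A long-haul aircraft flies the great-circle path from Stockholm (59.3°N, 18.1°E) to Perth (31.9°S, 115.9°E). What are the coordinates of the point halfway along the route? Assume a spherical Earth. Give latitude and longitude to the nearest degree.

Convert each endpoint to a unit vector on the sphere (x = cos φ cos λ, y = cos φ sin λ, z = sin φ).
The central angle between the endpoints is δ = arccos(p₁·p₂) ≈ 2.110 rad (120.9°).
Interpolate at f = 1/2 with slerp weights a = sin((1−f)δ)/sin δ ≈ 1.013, b = sin(fδ)/sin δ ≈ 1.013.
p = a·p₁ + b·p₂ ≈ (0.116, 0.935, 0.336); φ = arcsin(p_z) ≈ 19.63°, λ = atan2(p_y, p_x) ≈ 82.93°.

≈ 20°N, 83°E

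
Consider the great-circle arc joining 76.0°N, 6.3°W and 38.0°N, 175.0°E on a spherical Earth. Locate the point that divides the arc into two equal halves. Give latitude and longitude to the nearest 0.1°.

Write both endpoints as unit vectors p₁, p₂ with components (cos φ cos λ, cos φ sin λ, sin φ).
The central angle between the endpoints is δ = arccos(p₁·p₂) ≈ 1.152 rad (66.0°).
Interpolate at f = 1/2 with slerp weights a = sin((1−f)δ)/sin δ ≈ 0.596, b = sin(fδ)/sin δ ≈ 0.596.
p = a·p₁ + b·p₂ ≈ (-0.325, 0.025, 0.946); φ = arcsin(p_z) ≈ 71.00°, λ = atan2(p_y, p_x) ≈ 175.58°.

≈ 71.0°N, 175.6°E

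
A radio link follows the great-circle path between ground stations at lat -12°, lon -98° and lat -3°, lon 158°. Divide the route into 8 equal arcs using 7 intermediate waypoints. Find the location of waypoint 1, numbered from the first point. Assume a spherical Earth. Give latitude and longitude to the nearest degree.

≈ lat -13°, lon -111°

Convert each endpoint to a unit vector on the sphere (x = cos φ cos λ, y = cos φ sin λ, z = sin φ).
The central angle between the endpoints is δ = arccos(p₁·p₂) ≈ 1.798 rad (103.0°).
Interpolate at f = 1/8 with slerp weights a = sin((1−f)δ)/sin δ ≈ 1.026, b = sin(fδ)/sin δ ≈ 0.229.
p = a·p₁ + b·p₂ ≈ (-0.352, -0.909, -0.225); φ = arcsin(p_z) ≈ -13.03°, λ = atan2(p_y, p_x) ≈ -111.15°.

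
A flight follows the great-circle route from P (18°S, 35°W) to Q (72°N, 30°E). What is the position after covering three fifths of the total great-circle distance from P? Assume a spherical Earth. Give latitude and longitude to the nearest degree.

≈ (39°N, 16°W)

Convert each endpoint to a unit vector on the sphere (x = cos φ cos λ, y = cos φ sin λ, z = sin φ).
The central angle between the endpoints is δ = arccos(p₁·p₂) ≈ 1.741 rad (99.8°).
Interpolate at f = 3/5 with slerp weights a = sin((1−f)δ)/sin δ ≈ 0.651, b = sin(fδ)/sin δ ≈ 0.878.
p = a·p₁ + b·p₂ ≈ (0.742, -0.220, 0.633); φ = arcsin(p_z) ≈ 39.30°, λ = atan2(p_y, p_x) ≈ -16.48°.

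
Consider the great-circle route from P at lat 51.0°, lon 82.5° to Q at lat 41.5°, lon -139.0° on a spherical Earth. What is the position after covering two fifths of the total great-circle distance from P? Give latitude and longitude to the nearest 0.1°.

The haversine formula gives a central angle δ ≈ 1.408 rad (80.7°) between the endpoints.
Interpolate at f = 2/5 with slerp weights a = sin((1−f)δ)/sin δ ≈ 0.758, b = sin(fδ)/sin δ ≈ 0.541.
p = a·p₁ + b·p₂ ≈ (-0.244, 0.207, 0.948); φ = arcsin(p_z) ≈ 71.36°, λ = atan2(p_y, p_x) ≈ 139.64°.

≈ lat 71.4°, lon 139.6°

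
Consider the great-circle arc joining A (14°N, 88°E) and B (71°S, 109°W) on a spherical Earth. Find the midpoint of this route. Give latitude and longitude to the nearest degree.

≈ (47°S, 96°E)

Convert each endpoint to a unit vector on the sphere (x = cos φ cos λ, y = cos φ sin λ, z = sin φ).
The central angle between the endpoints is δ = arccos(p₁·p₂) ≈ 2.130 rad (122.1°).
Interpolate at f = 1/2 with slerp weights a = sin((1−f)δ)/sin δ ≈ 1.032, b = sin(fδ)/sin δ ≈ 1.032.
p = a·p₁ + b·p₂ ≈ (-0.074, 0.683, -0.726); φ = arcsin(p_z) ≈ -46.58°, λ = atan2(p_y, p_x) ≈ 96.22°.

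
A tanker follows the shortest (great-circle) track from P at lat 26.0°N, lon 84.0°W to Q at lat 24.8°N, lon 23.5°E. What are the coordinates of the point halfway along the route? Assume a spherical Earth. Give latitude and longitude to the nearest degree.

≈ lat 39°N, lon 30°W

Write both endpoints as unit vectors p₁, p₂ with components (cos φ cos λ, cos φ sin λ, sin φ).
The central angle between the endpoints is δ = arccos(p₁·p₂) ≈ 1.632 rad (93.5°).
Interpolate at f = 1/2 with slerp weights a = sin((1−f)δ)/sin δ ≈ 0.730, b = sin(fδ)/sin δ ≈ 0.730.
p = a·p₁ + b·p₂ ≈ (0.676, -0.388, 0.626); φ = arcsin(p_z) ≈ 38.76°, λ = atan2(p_y, p_x) ≈ -29.86°.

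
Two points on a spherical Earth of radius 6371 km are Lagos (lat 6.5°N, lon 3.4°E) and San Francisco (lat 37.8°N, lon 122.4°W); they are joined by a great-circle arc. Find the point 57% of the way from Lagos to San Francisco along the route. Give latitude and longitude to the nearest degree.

Write both endpoints as unit vectors p₁, p₂ with components (cos φ cos λ, cos φ sin λ, sin φ).
The central angle between the endpoints is δ = arccos(p₁·p₂) ≈ 1.971 rad (112.9°).
Interpolate at f = 0.57 with slerp weights a = sin((1−f)δ)/sin δ ≈ 0.814, b = sin(fδ)/sin δ ≈ 0.979.
p = a·p₁ + b·p₂ ≈ (0.393, -0.605, 0.692); φ = arcsin(p_z) ≈ 43.81°, λ = atan2(p_y, p_x) ≈ -57.01°.

≈ lat 44°N, lon 57°W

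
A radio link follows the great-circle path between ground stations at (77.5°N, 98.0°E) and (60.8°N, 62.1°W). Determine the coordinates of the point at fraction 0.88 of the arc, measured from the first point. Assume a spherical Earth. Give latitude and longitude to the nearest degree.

From cos δ = sin φ₁ sin φ₂ + cos φ₁ cos φ₂ cos Δλ, the central angle is δ ≈ 0.718 rad (41.2°).
Interpolate at f = 0.88 with slerp weights a = sin((1−f)δ)/sin δ ≈ 0.131, b = sin(fδ)/sin δ ≈ 0.898.
p = a·p₁ + b·p₂ ≈ (0.201, -0.359, 0.911); φ = arcsin(p_z) ≈ 65.70°, λ = atan2(p_y, p_x) ≈ -60.76°.

≈ (66°N, 61°W)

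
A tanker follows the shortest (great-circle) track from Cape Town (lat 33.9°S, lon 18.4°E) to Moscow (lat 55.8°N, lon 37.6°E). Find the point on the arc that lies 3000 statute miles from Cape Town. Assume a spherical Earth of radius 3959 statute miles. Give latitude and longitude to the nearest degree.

Write both endpoints as unit vectors p₁, p₂ with components (cos φ cos λ, cos φ sin λ, sin φ).
The central angle between the endpoints is δ = arccos(p₁·p₂) ≈ 1.592 rad (91.2°). The total great-circle distance is δ·R ≈ 1.592 × 3959 ≈ 6301 mi, so the target fraction is f = 3000/6301 ≈ 0.476.
Interpolate at f ≈ 0.476 with slerp weights a = sin((1−f)δ)/sin δ ≈ 0.741, b = sin(fδ)/sin δ ≈ 0.687.
p = a·p₁ + b·p₂ ≈ (0.889, 0.430, 0.156); φ = arcsin(p_z) ≈ 8.95°, λ = atan2(p_y, p_x) ≈ 25.79°.

≈ lat 9°N, lon 26°E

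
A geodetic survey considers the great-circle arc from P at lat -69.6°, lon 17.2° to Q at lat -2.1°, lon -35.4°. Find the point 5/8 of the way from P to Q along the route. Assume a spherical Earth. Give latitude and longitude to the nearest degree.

≈ lat -29°, lon -26°

Convert each endpoint to a unit vector on the sphere (x = cos φ cos λ, y = cos φ sin λ, z = sin φ).
The central angle between the endpoints is δ = arccos(p₁·p₂) ≈ 1.322 rad (75.8°).
Interpolate at f = 5/8 with slerp weights a = sin((1−f)δ)/sin δ ≈ 0.491, b = sin(fδ)/sin δ ≈ 0.759.
p = a·p₁ + b·p₂ ≈ (0.782, -0.389, -0.488); φ = arcsin(p_z) ≈ -29.20°, λ = atan2(p_y, p_x) ≈ -26.44°.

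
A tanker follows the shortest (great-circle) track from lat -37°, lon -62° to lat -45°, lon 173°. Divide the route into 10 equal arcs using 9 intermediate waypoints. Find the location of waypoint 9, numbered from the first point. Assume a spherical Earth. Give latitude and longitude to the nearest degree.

≈ lat -51°, lon -178°

Convert each endpoint to a unit vector on the sphere (x = cos φ cos λ, y = cos φ sin λ, z = sin φ).
The central angle between the endpoints is δ = arccos(p₁·p₂) ≈ 1.469 rad (84.2°).
Interpolate at f = 9/10 with slerp weights a = sin((1−f)δ)/sin δ ≈ 0.147, b = sin(fδ)/sin δ ≈ 0.974.
p = a·p₁ + b·p₂ ≈ (-0.629, -0.020, -0.777); φ = arcsin(p_z) ≈ -51.03°, λ = atan2(p_y, p_x) ≈ -178.20°.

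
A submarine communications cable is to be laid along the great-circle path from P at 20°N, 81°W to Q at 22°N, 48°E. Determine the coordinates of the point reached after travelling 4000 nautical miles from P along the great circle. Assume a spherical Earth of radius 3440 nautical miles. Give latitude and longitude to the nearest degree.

Convert each endpoint to a unit vector on the sphere (x = cos φ cos λ, y = cos φ sin λ, z = sin φ).
The central angle between the endpoints is δ = arccos(p₁·p₂) ≈ 2.004 rad (114.8°). The total great-circle distance is δ·R ≈ 2.004 × 3440 ≈ 6895 nmi, so the target fraction is f = 4000/6895 ≈ 0.580.
Interpolate at f ≈ 0.580 with slerp weights a = sin((1−f)δ)/sin δ ≈ 0.822, b = sin(fδ)/sin δ ≈ 1.012.
p = a·p₁ + b·p₂ ≈ (0.748, -0.066, 0.660); φ = arcsin(p_z) ≈ 41.30°, λ = atan2(p_y, p_x) ≈ -5.02°.

≈ 41°N, 5°W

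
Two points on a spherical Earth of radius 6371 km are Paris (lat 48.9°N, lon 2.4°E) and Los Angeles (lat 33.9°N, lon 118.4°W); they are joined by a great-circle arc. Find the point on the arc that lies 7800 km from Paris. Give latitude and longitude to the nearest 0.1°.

≈ lat 43.2°N, lon 109.2°W

Convert each endpoint to a unit vector on the sphere (x = cos φ cos λ, y = cos φ sin λ, z = sin φ).
The central angle between the endpoints is δ = arccos(p₁·p₂) ≈ 1.429 rad (81.9°). The total great-circle distance is δ·R ≈ 1.429 × 6371 ≈ 9107 km, so the target fraction is f = 7800/9107 ≈ 0.857.
Interpolate at f ≈ 0.857 with slerp weights a = sin((1−f)δ)/sin δ ≈ 0.206, b = sin(fδ)/sin δ ≈ 0.950.
p = a·p₁ + b·p₂ ≈ (-0.240, -0.688, 0.685); φ = arcsin(p_z) ≈ 43.23°, λ = atan2(p_y, p_x) ≈ -109.23°.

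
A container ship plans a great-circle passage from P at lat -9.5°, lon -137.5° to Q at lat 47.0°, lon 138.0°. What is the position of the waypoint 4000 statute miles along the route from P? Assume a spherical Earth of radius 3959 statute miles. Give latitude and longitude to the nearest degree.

≈ lat 32°, lon 180°

Convert each endpoint to a unit vector on the sphere (x = cos φ cos λ, y = cos φ sin λ, z = sin φ).
The central angle between the endpoints is δ = arccos(p₁·p₂) ≈ 1.627 rad (93.2°). The total great-circle distance is δ·R ≈ 1.627 × 3959 ≈ 6442 mi, so the target fraction is f = 4000/6442 ≈ 0.621.
Interpolate at f ≈ 0.621 with slerp weights a = sin((1−f)δ)/sin δ ≈ 0.579, b = sin(fδ)/sin δ ≈ 0.848.
p = a·p₁ + b·p₂ ≈ (-0.851, 0.001, 0.525); φ = arcsin(p_z) ≈ 31.66°, λ = atan2(p_y, p_x) ≈ 179.92°.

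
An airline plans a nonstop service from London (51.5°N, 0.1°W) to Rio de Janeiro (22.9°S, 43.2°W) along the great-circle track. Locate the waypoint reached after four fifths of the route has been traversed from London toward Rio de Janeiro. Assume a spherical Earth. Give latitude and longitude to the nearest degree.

≈ (8°S, 36°W)

From cos δ = sin φ₁ sin φ₂ + cos φ₁ cos φ₂ cos Δλ, the central angle is δ ≈ 1.456 rad (83.4°).
Interpolate at f = 4/5 with slerp weights a = sin((1−f)δ)/sin δ ≈ 0.289, b = sin(fδ)/sin δ ≈ 0.925.
p = a·p₁ + b·p₂ ≈ (0.801, -0.584, -0.134); φ = arcsin(p_z) ≈ -7.68°, λ = atan2(p_y, p_x) ≈ -36.07°.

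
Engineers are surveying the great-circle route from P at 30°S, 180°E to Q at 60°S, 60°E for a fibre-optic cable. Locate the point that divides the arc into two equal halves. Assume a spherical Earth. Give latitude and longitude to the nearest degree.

Convert each endpoint to a unit vector on the sphere (x = cos φ cos λ, y = cos φ sin λ, z = sin φ).
The central angle between the endpoints is δ = arccos(p₁·p₂) ≈ 1.353 rad (77.5°).
Interpolate at f = 1/2 with slerp weights a = sin((1−f)δ)/sin δ ≈ 0.641, b = sin(fδ)/sin δ ≈ 0.641.
p = a·p₁ + b·p₂ ≈ (-0.395, 0.278, -0.876); φ = arcsin(p_z) ≈ -61.14°, λ = atan2(p_y, p_x) ≈ 144.90°.

≈ 61°S, 145°E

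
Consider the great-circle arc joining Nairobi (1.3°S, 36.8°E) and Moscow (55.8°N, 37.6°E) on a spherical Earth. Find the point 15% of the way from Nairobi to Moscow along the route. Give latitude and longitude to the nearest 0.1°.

Convert each endpoint to a unit vector on the sphere (x = cos φ cos λ, y = cos φ sin λ, z = sin φ).
The central angle between the endpoints is δ = arccos(p₁·p₂) ≈ 0.997 rad (57.1°).
Interpolate at f = 0.15 with slerp weights a = sin((1−f)δ)/sin δ ≈ 0.893, b = sin(fδ)/sin δ ≈ 0.177.
p = a·p₁ + b·p₂ ≈ (0.793, 0.595, 0.126); φ = arcsin(p_z) ≈ 7.27°, λ = atan2(p_y, p_x) ≈ 36.88°.

≈ 7.3°N, 36.9°E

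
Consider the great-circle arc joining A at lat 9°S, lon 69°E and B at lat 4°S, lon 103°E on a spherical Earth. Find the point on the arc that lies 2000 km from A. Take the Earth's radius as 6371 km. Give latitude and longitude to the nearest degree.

≈ lat 7°S, lon 87°E

Convert each endpoint to a unit vector on the sphere (x = cos φ cos λ, y = cos φ sin λ, z = sin φ).
The central angle between the endpoints is δ = arccos(p₁·p₂) ≈ 0.596 rad (34.1°). The total great-circle distance is δ·R ≈ 0.596 × 6371 ≈ 3795 km, so the target fraction is f = 2000/3795 ≈ 0.527.
Interpolate at f ≈ 0.527 with slerp weights a = sin((1−f)δ)/sin δ ≈ 0.496, b = sin(fδ)/sin δ ≈ 0.550.
p = a·p₁ + b·p₂ ≈ (0.052, 0.992, -0.116); φ = arcsin(p_z) ≈ -6.66°, λ = atan2(p_y, p_x) ≈ 87.00°.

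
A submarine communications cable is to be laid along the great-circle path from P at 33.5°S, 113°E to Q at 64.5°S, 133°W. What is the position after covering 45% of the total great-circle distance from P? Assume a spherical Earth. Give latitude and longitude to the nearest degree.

Convert each endpoint to a unit vector on the sphere (x = cos φ cos λ, y = cos φ sin λ, z = sin φ).
The central angle between the endpoints is δ = arccos(p₁·p₂) ≈ 1.211 rad (69.4°).
Interpolate at f = 0.45 with slerp weights a = sin((1−f)δ)/sin δ ≈ 0.660, b = sin(fδ)/sin δ ≈ 0.554.
p = a·p₁ + b·p₂ ≈ (-0.378, 0.332, -0.864); φ = arcsin(p_z) ≈ -59.79°, λ = atan2(p_y, p_x) ≈ 138.65°.

≈ 60°S, 139°E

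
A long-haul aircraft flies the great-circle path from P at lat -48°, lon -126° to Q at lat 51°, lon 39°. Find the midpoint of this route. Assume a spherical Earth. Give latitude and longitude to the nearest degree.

≈ lat 11°, lon -57°

Convert each endpoint to a unit vector on the sphere (x = cos φ cos λ, y = cos φ sin λ, z = sin φ).
The central angle between the endpoints is δ = arccos(p₁·p₂) ≈ 2.964 rad (169.8°).
Interpolate at f = 1/2 with slerp weights a = sin((1−f)δ)/sin δ ≈ 5.640, b = sin(fδ)/sin δ ≈ 5.640.
p = a·p₁ + b·p₂ ≈ (0.540, -0.819, 0.192); φ = arcsin(p_z) ≈ 11.06°, λ = atan2(p_y, p_x) ≈ -56.61°.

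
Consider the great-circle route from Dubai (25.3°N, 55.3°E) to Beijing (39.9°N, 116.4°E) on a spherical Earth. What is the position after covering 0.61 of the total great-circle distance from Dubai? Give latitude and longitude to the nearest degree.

≈ (38°N, 90°E)

From cos δ = sin φ₁ sin φ₂ + cos φ₁ cos φ₂ cos Δλ, the central angle is δ ≈ 0.916 rad (52.5°).
Interpolate at f = 0.61 with slerp weights a = sin((1−f)δ)/sin δ ≈ 0.441, b = sin(fδ)/sin δ ≈ 0.668.
p = a·p₁ + b·p₂ ≈ (-0.001, 0.787, 0.617); φ = arcsin(p_z) ≈ 38.10°, λ = atan2(p_y, p_x) ≈ 90.08°.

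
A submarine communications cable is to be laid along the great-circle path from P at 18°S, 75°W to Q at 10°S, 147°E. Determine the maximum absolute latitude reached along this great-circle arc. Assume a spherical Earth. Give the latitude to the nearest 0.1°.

≈ 35.1°S

The great circle lies in the plane with unit normal n̂ = (p₁ × p₂)/|p₁ × p₂|.
Here n̂_z ≈ -0.818; the vertex latitude is φ_max = arccos|n̂_z| ≈ 35.1°.
Check via Clairaut: cos φ_max = |cos φ₁| · sin C = cos(18.0°)·sin(120.7°) ≈ 0.818, again giving ≈ 35.1°.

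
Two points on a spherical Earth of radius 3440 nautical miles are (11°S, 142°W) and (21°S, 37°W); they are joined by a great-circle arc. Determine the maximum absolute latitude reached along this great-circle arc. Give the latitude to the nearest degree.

The great circle lies in the plane with unit normal n̂ = (p₁ × p₂)/|p₁ × p₂|.
Here n̂_z ≈ +0.898; the vertex latitude is φ_max = arccos|n̂_z| ≈ 26.1°.
Check via Clairaut: cos φ_max = |cos φ₁| · sin C = cos(11.0°)·sin(113.8°) ≈ 0.898, again giving ≈ 26.1°.

≈ 26°S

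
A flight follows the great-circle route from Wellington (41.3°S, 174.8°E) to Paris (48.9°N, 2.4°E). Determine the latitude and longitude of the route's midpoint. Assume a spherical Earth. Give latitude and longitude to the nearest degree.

From cos δ = sin φ₁ sin φ₂ + cos φ₁ cos φ₂ cos Δλ, the central angle is δ ≈ 2.979 rad (170.7°).
Interpolate at f = 1/2 with slerp weights a = sin((1−f)δ)/sin δ ≈ 6.173, b = sin(fδ)/sin δ ≈ 6.173.
p = a·p₁ + b·p₂ ≈ (-0.564, 0.590, 0.578); φ = arcsin(p_z) ≈ 35.28°, λ = atan2(p_y, p_x) ≈ 133.70°.

≈ 35°N, 134°E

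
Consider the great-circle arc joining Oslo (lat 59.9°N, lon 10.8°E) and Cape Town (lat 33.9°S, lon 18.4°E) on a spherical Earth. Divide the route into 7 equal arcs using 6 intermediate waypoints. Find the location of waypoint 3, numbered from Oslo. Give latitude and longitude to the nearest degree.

Write both endpoints as unit vectors p₁, p₂ with components (cos φ cos λ, cos φ sin λ, sin φ).
The central angle between the endpoints is δ = arccos(p₁·p₂) ≈ 1.641 rad (94.0°).
Interpolate at f = 3/7 with slerp weights a = sin((1−f)δ)/sin δ ≈ 0.808, b = sin(fδ)/sin δ ≈ 0.648.
p = a·p₁ + b·p₂ ≈ (0.909, 0.246, 0.338); φ = arcsin(p_z) ≈ 19.73°, λ = atan2(p_y, p_x) ≈ 15.14°.

≈ lat 20°N, lon 15°E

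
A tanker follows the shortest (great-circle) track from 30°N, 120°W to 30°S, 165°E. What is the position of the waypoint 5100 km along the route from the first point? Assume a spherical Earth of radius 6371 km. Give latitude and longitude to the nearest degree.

≈ 1°N, 157°W

Convert each endpoint to a unit vector on the sphere (x = cos φ cos λ, y = cos φ sin λ, z = sin φ).
The central angle between the endpoints is δ = arccos(p₁·p₂) ≈ 1.627 rad (93.2°). The total great-circle distance is δ·R ≈ 1.627 × 6371 ≈ 10364 km, so the target fraction is f = 5100/10364 ≈ 0.492.
Interpolate at f ≈ 0.492 with slerp weights a = sin((1−f)δ)/sin δ ≈ 0.737, b = sin(fδ)/sin δ ≈ 0.719.
p = a·p₁ + b·p₂ ≈ (-0.920, -0.391, 0.009); φ = arcsin(p_z) ≈ 0.51°, λ = atan2(p_y, p_x) ≈ -156.97°.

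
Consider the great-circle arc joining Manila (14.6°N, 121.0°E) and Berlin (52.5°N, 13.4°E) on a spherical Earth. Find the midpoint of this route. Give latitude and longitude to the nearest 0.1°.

The haversine formula gives a central angle δ ≈ 1.549 rad (88.7°) between the endpoints.
Interpolate at f = 1/2 with slerp weights a = sin((1−f)δ)/sin δ ≈ 0.700, b = sin(fδ)/sin δ ≈ 0.700.
p = a·p₁ + b·p₂ ≈ (0.066, 0.679, 0.731); φ = arcsin(p_z) ≈ 46.99°, λ = atan2(p_y, p_x) ≈ 84.48°.

≈ (47.0°N, 84.5°E)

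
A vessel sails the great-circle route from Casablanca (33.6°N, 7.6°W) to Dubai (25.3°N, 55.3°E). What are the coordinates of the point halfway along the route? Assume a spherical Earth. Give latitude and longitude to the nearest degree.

≈ 33°N, 25°E

Convert each endpoint to a unit vector on the sphere (x = cos φ cos λ, y = cos φ sin λ, z = sin φ).
The central angle between the endpoints is δ = arccos(p₁·p₂) ≈ 0.953 rad (54.6°).
Interpolate at f = 1/2 with slerp weights a = sin((1−f)δ)/sin δ ≈ 0.563, b = sin(fδ)/sin δ ≈ 0.563.
p = a·p₁ + b·p₂ ≈ (0.754, 0.356, 0.552); φ = arcsin(p_z) ≈ 33.49°, λ = atan2(p_y, p_x) ≈ 25.29°.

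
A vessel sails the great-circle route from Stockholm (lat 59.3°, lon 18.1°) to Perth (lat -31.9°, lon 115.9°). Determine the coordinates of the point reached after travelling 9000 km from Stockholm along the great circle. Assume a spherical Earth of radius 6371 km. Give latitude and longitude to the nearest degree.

Write both endpoints as unit vectors p₁, p₂ with components (cos φ cos λ, cos φ sin λ, sin φ).
The central angle between the endpoints is δ = arccos(p₁·p₂) ≈ 2.110 rad (120.9°). The total great-circle distance is δ·R ≈ 2.110 × 6371 ≈ 13441 km, so the target fraction is f = 9000/13441 ≈ 0.670.
Interpolate at f ≈ 0.670 with slerp weights a = sin((1−f)δ)/sin δ ≈ 0.748, b = sin(fδ)/sin δ ≈ 1.151.
p = a·p₁ + b·p₂ ≈ (-0.064, 0.997, 0.035); φ = arcsin(p_z) ≈ 2.01°, λ = atan2(p_y, p_x) ≈ 93.65°.

≈ lat 2°, lon 94°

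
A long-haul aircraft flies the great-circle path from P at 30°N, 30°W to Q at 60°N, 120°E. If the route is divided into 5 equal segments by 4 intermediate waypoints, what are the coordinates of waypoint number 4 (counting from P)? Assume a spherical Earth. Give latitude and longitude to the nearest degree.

Convert each endpoint to a unit vector on the sphere (x = cos φ cos λ, y = cos φ sin λ, z = sin φ).
The central angle between the endpoints is δ = arccos(p₁·p₂) ≈ 1.513 rad (86.7°).
Interpolate at f = 4/5 with slerp weights a = sin((1−f)δ)/sin δ ≈ 0.298, b = sin(fδ)/sin δ ≈ 0.937.
p = a·p₁ + b·p₂ ≈ (-0.010, 0.277, 0.961); φ = arcsin(p_z) ≈ 73.93°, λ = atan2(p_y, p_x) ≈ 92.17°.

≈ 74°N, 92°E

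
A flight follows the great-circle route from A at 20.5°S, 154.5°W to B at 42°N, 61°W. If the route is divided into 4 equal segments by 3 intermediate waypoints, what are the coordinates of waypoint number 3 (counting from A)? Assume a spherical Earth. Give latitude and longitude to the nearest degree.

≈ 31°N, 92°W

Write both endpoints as unit vectors p₁, p₂ with components (cos φ cos λ, cos φ sin λ, sin φ).
The central angle between the endpoints is δ = arccos(p₁·p₂) ≈ 1.851 rad (106.1°).
Interpolate at f = 3/4 with slerp weights a = sin((1−f)δ)/sin δ ≈ 0.465, b = sin(fδ)/sin δ ≈ 1.023.
p = a·p₁ + b·p₂ ≈ (-0.024, -0.853, 0.522); φ = arcsin(p_z) ≈ 31.47°, λ = atan2(p_y, p_x) ≈ -91.62°.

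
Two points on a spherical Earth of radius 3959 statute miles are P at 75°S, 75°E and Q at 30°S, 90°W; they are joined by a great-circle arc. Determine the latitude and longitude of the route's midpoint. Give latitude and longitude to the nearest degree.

Convert each endpoint to a unit vector on the sphere (x = cos φ cos λ, y = cos φ sin λ, z = sin φ).
The central angle between the endpoints is δ = arccos(p₁·p₂) ≈ 1.301 rad (74.5°).
Interpolate at f = 1/2 with slerp weights a = sin((1−f)δ)/sin δ ≈ 0.628, b = sin(fδ)/sin δ ≈ 0.628.
p = a·p₁ + b·p₂ ≈ (0.042, -0.387, -0.921); φ = arcsin(p_z) ≈ -67.09°, λ = atan2(p_y, p_x) ≈ -83.79°.

≈ 67°S, 84°W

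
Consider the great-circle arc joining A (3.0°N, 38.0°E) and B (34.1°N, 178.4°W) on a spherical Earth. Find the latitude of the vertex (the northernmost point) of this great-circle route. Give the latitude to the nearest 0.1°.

≈ 50.5°N

The great circle lies in the plane with unit normal n̂ = (p₁ × p₂)/|p₁ × p₂|.
Here n̂_z ≈ +0.636; the vertex latitude is φ_max = arccos|n̂_z| ≈ 50.5°.
Check via Clairaut: cos φ_max = |cos φ₁| · sin C = cos(3.0°)·sin(39.6°) ≈ 0.636, again giving ≈ 50.5°.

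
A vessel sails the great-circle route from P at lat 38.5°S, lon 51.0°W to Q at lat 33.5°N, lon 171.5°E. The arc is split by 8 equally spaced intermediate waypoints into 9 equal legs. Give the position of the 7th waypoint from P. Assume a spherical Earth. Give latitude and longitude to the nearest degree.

≈ lat 18°N, lon 157°W

Write both endpoints as unit vectors p₁, p₂ with components (cos φ cos λ, cos φ sin λ, sin φ).
The central angle between the endpoints is δ = arccos(p₁·p₂) ≈ 2.541 rad (145.6°).
Interpolate at f = 7/9 with slerp weights a = sin((1−f)δ)/sin δ ≈ 0.946, b = sin(fδ)/sin δ ≈ 1.625.
p = a·p₁ + b·p₂ ≈ (-0.874, -0.375, 0.308); φ = arcsin(p_z) ≈ 17.94°, λ = atan2(p_y, p_x) ≈ -156.78°.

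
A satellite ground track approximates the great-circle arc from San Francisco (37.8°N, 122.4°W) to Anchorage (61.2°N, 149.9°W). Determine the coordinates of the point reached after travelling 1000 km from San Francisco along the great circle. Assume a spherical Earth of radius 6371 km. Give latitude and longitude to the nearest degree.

≈ 46°N, 128°W

Convert each endpoint to a unit vector on the sphere (x = cos φ cos λ, y = cos φ sin λ, z = sin φ).
The central angle between the endpoints is δ = arccos(p₁·p₂) ≈ 0.506 rad (29.0°). The total great-circle distance is δ·R ≈ 0.506 × 6371 ≈ 3223 km, so the target fraction is f = 1000/3223 ≈ 0.310.
Interpolate at f ≈ 0.310 with slerp weights a = sin((1−f)δ)/sin δ ≈ 0.706, b = sin(fδ)/sin δ ≈ 0.323.
p = a·p₁ + b·p₂ ≈ (-0.433, -0.549, 0.715); φ = arcsin(p_z) ≈ 45.65°, λ = atan2(p_y, p_x) ≈ -128.29°.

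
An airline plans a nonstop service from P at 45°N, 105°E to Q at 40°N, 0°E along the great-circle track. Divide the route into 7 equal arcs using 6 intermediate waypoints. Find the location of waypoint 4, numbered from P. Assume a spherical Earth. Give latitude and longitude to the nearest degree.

≈ 56°N, 40°E

The haversine formula gives a central angle δ ≈ 1.251 rad (71.7°) between the endpoints.
Interpolate at f = 4/7 with slerp weights a = sin((1−f)δ)/sin δ ≈ 0.538, b = sin(fδ)/sin δ ≈ 0.691.
p = a·p₁ + b·p₂ ≈ (0.430, 0.368, 0.824); φ = arcsin(p_z) ≈ 55.52°, λ = atan2(p_y, p_x) ≈ 40.49°.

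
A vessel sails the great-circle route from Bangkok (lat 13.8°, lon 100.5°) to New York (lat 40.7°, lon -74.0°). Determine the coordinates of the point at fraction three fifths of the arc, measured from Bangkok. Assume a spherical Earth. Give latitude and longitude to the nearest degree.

≈ lat 85°, lon 23°

Convert each endpoint to a unit vector on the sphere (x = cos φ cos λ, y = cos φ sin λ, z = sin φ).
The central angle between the endpoints is δ = arccos(p₁·p₂) ≈ 2.186 rad (125.3°).
Interpolate at f = 3/5 with slerp weights a = sin((1−f)δ)/sin δ ≈ 0.940, b = sin(fδ)/sin δ ≈ 1.184.
p = a·p₁ + b·p₂ ≈ (0.081, 0.034, 0.996); φ = arcsin(p_z) ≈ 84.94°, λ = atan2(p_y, p_x) ≈ 23.03°.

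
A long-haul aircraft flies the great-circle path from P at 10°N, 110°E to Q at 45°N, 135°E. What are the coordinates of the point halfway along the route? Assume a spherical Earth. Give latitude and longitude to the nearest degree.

≈ 28°N, 120°E

Write both endpoints as unit vectors p₁, p₂ with components (cos φ cos λ, cos φ sin λ, sin φ).
The central angle between the endpoints is δ = arccos(p₁·p₂) ≈ 0.717 rad (41.1°).
Interpolate at f = 1/2 with slerp weights a = sin((1−f)δ)/sin δ ≈ 0.534, b = sin(fδ)/sin δ ≈ 0.534.
p = a·p₁ + b·p₂ ≈ (-0.447, 0.761, 0.470); φ = arcsin(p_z) ≈ 28.05°, λ = atan2(p_y, p_x) ≈ 120.42°.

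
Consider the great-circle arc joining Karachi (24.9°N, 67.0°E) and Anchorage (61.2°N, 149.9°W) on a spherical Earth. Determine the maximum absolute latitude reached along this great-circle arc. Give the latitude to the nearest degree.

≈ 75°N

The great circle lies in the plane with unit normal n̂ = (p₁ × p₂)/|p₁ × p₂|.
Here n̂_z ≈ +0.262; the vertex latitude is φ_max = arccos|n̂_z| ≈ 74.8°.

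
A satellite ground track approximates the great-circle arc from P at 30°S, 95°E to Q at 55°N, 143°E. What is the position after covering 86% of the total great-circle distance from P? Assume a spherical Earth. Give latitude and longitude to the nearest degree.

≈ 44°N, 131°E

Convert each endpoint to a unit vector on the sphere (x = cos φ cos λ, y = cos φ sin λ, z = sin φ).
The central angle between the endpoints is δ = arccos(p₁·p₂) ≈ 1.648 rad (94.4°).
Interpolate at f = 0.86 with slerp weights a = sin((1−f)δ)/sin δ ≈ 0.229, b = sin(fδ)/sin δ ≈ 0.991.
p = a·p₁ + b·p₂ ≈ (-0.471, 0.540, 0.697); φ = arcsin(p_z) ≈ 44.21°, λ = atan2(p_y, p_x) ≈ 131.12°.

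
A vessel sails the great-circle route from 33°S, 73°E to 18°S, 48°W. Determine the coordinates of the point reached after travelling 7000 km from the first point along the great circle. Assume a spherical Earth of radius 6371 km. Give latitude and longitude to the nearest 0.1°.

Convert each endpoint to a unit vector on the sphere (x = cos φ cos λ, y = cos φ sin λ, z = sin φ).
The central angle between the endpoints is δ = arccos(p₁·p₂) ≈ 1.816 rad (104.0°). The total great-circle distance is δ·R ≈ 1.816 × 6371 ≈ 11568 km, so the target fraction is f = 7000/11568 ≈ 0.605.
Interpolate at f ≈ 0.605 with slerp weights a = sin((1−f)δ)/sin δ ≈ 0.677, b = sin(fδ)/sin δ ≈ 0.918.
p = a·p₁ + b·p₂ ≈ (0.750, -0.106, -0.653); φ = arcsin(p_z) ≈ -40.74°, λ = atan2(p_y, p_x) ≈ -8.01°.

≈ 40.7°S, 8.0°W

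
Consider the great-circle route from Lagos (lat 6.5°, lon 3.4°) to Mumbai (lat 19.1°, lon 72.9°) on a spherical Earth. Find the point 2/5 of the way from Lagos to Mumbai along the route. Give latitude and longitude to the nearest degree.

The haversine formula gives a central angle δ ≈ 1.196 rad (68.5°) between the endpoints.
Interpolate at f = 2/5 with slerp weights a = sin((1−f)δ)/sin δ ≈ 0.707, b = sin(fδ)/sin δ ≈ 0.495.
p = a·p₁ + b·p₂ ≈ (0.838, 0.488, 0.242); φ = arcsin(p_z) ≈ 14.00°, λ = atan2(p_y, p_x) ≈ 30.23°.

≈ lat 14°, lon 30°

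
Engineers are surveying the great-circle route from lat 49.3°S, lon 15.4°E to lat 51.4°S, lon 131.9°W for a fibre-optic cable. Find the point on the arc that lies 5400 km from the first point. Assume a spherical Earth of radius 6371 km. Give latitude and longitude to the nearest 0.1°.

≈ lat 73.7°S, lon 95.8°W

Convert each endpoint to a unit vector on the sphere (x = cos φ cos λ, y = cos φ sin λ, z = sin φ).
The central angle between the endpoints is δ = arccos(p₁·p₂) ≈ 1.318 rad (75.5°). The total great-circle distance is δ·R ≈ 1.318 × 6371 ≈ 8397 km, so the target fraction is f = 5400/8397 ≈ 0.643.
Interpolate at f ≈ 0.643 with slerp weights a = sin((1−f)δ)/sin δ ≈ 0.468, b = sin(fδ)/sin δ ≈ 0.774.
p = a·p₁ + b·p₂ ≈ (-0.028, -0.278, -0.960); φ = arcsin(p_z) ≈ -73.74°, λ = atan2(p_y, p_x) ≈ -95.81°.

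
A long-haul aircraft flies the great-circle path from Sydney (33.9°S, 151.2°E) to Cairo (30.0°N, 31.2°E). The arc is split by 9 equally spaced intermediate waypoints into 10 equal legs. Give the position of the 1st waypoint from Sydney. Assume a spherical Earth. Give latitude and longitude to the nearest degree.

Convert each endpoint to a unit vector on the sphere (x = cos φ cos λ, y = cos φ sin λ, z = sin φ).
The central angle between the endpoints is δ = arccos(p₁·p₂) ≈ 2.263 rad (129.7°).
Interpolate at f = 1/10 with slerp weights a = sin((1−f)δ)/sin δ ≈ 1.161, b = sin(fδ)/sin δ ≈ 0.291.
p = a·p₁ + b·p₂ ≈ (-0.628, 0.595, -0.502); φ = arcsin(p_z) ≈ -30.10°, λ = atan2(p_y, p_x) ≈ 136.56°.

≈ 30°S, 137°E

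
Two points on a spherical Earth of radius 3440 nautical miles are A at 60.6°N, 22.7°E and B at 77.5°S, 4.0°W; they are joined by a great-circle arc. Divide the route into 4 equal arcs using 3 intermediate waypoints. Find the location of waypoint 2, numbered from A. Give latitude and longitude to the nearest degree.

The haversine formula gives a central angle δ ≈ 2.427 rad (139.1°) between the endpoints.
Interpolate at f = 2/4 with slerp weights a = sin((1−f)δ)/sin δ ≈ 1.430, b = sin(fδ)/sin δ ≈ 1.430.
p = a·p₁ + b·p₂ ≈ (0.957, 0.249, -0.150); φ = arcsin(p_z) ≈ -8.65°, λ = atan2(p_y, p_x) ≈ 14.61°.

≈ 9°S, 15°E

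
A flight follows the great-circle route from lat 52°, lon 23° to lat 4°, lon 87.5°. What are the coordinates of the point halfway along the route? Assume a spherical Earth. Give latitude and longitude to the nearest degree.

Convert each endpoint to a unit vector on the sphere (x = cos φ cos λ, y = cos φ sin λ, z = sin φ).
The central angle between the endpoints is δ = arccos(p₁·p₂) ≈ 1.246 rad (71.4°).
Interpolate at f = 1/2 with slerp weights a = sin((1−f)δ)/sin δ ≈ 0.616, b = sin(fδ)/sin δ ≈ 0.616.
p = a·p₁ + b·p₂ ≈ (0.376, 0.762, 0.528); φ = arcsin(p_z) ≈ 31.87°, λ = atan2(p_y, p_x) ≈ 63.75°.

≈ lat 32°, lon 64°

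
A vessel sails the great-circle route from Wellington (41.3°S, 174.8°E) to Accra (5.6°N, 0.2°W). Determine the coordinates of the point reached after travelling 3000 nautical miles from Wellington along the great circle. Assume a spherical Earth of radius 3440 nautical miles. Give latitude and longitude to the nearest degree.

Convert each endpoint to a unit vector on the sphere (x = cos φ cos λ, y = cos φ sin λ, z = sin φ).
The central angle between the endpoints is δ = arccos(p₁·p₂) ≈ 2.514 rad (144.0°). The total great-circle distance is δ·R ≈ 2.514 × 3440 ≈ 8647 nmi, so the target fraction is f = 3000/8647 ≈ 0.347.
Interpolate at f ≈ 0.347 with slerp weights a = sin((1−f)δ)/sin δ ≈ 1.698, b = sin(fδ)/sin δ ≈ 1.303.
p = a·p₁ + b·p₂ ≈ (0.027, 0.111, -0.993); φ = arcsin(p_z) ≈ -83.44°, λ = atan2(p_y, p_x) ≈ 76.46°.

≈ (83°S, 76°E)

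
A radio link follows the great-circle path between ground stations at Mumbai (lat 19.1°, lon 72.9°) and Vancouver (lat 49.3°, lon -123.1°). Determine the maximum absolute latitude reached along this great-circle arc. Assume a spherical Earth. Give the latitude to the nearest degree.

The great circle lies in the plane with unit normal n̂ = (p₁ × p₂)/|p₁ × p₂|.
Here n̂_z ≈ +0.181; the vertex latitude is φ_max = arccos|n̂_z| ≈ 79.6°.

≈ 80°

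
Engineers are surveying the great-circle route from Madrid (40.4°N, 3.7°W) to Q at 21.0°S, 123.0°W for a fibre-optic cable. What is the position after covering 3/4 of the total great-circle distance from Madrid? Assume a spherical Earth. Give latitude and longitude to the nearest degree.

From cos δ = sin φ₁ sin φ₂ + cos φ₁ cos φ₂ cos Δλ, the central angle is δ ≈ 2.190 rad (125.5°).
Interpolate at f = 3/4 with slerp weights a = sin((1−f)δ)/sin δ ≈ 0.639, b = sin(fδ)/sin δ ≈ 1.225.
p = a·p₁ + b·p₂ ≈ (-0.137, -0.990, -0.025); φ = arcsin(p_z) ≈ -1.41°, λ = atan2(p_y, p_x) ≈ -97.88°.

≈ 1°S, 98°W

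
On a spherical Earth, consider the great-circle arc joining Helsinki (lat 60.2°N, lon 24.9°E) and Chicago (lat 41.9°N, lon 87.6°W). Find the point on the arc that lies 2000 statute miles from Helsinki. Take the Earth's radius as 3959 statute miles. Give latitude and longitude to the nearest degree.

Convert each endpoint to a unit vector on the sphere (x = cos φ cos λ, y = cos φ sin λ, z = sin φ).
The central angle between the endpoints is δ = arccos(p₁·p₂) ≈ 1.117 rad (64.0°). The total great-circle distance is δ·R ≈ 1.117 × 3959 ≈ 4424 mi, so the target fraction is f = 2000/4424 ≈ 0.452.
Interpolate at f ≈ 0.452 with slerp weights a = sin((1−f)δ)/sin δ ≈ 0.639, b = sin(fδ)/sin δ ≈ 0.538.
p = a·p₁ + b·p₂ ≈ (0.305, -0.267, 0.914); φ = arcsin(p_z) ≈ 66.11°, λ = atan2(p_y, p_x) ≈ -41.16°.

≈ lat 66°N, lon 41°W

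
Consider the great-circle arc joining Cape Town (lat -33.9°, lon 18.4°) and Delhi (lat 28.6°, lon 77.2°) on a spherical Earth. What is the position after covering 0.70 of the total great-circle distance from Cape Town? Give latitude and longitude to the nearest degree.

≈ lat 10°, lon 59°

Convert each endpoint to a unit vector on the sphere (x = cos φ cos λ, y = cos φ sin λ, z = sin φ).
The central angle between the endpoints is δ = arccos(p₁·p₂) ≈ 1.460 rad (83.7°).
Interpolate at f = 0.70 with slerp weights a = sin((1−f)δ)/sin δ ≈ 0.427, b = sin(fδ)/sin δ ≈ 0.858.
p = a·p₁ + b·p₂ ≈ (0.503, 0.847, 0.173); φ = arcsin(p_z) ≈ 9.96°, λ = atan2(p_y, p_x) ≈ 59.28°.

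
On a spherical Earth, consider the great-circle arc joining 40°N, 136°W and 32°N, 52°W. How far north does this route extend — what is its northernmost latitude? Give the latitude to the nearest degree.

The great circle lies in the plane with unit normal n̂ = (p₁ × p₂)/|p₁ × p₂|.
Here n̂_z ≈ +0.708; the vertex latitude is φ_max = arccos|n̂_z| ≈ 44.9°.

≈ 45°N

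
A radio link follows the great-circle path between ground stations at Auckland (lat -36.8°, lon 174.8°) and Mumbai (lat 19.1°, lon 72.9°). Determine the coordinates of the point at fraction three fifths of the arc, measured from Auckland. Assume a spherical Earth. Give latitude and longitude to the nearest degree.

≈ lat -7°, lon 109°

Convert each endpoint to a unit vector on the sphere (x = cos φ cos λ, y = cos φ sin λ, z = sin φ).
The central angle between the endpoints is δ = arccos(p₁·p₂) ≈ 1.931 rad (110.6°).
Interpolate at f = 3/5 with slerp weights a = sin((1−f)δ)/sin δ ≈ 0.745, b = sin(fδ)/sin δ ≈ 0.979.
p = a·p₁ + b·p₂ ≈ (-0.322, 0.938, -0.126); φ = arcsin(p_z) ≈ -7.25°, λ = atan2(p_y, p_x) ≈ 108.97°.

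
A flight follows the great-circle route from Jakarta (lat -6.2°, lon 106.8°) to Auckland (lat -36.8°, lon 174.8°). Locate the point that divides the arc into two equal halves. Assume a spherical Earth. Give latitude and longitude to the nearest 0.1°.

≈ lat -25.4°, lon 136.6°

Write both endpoints as unit vectors p₁, p₂ with components (cos φ cos λ, cos φ sin λ, sin φ).
The central angle between the endpoints is δ = arccos(p₁·p₂) ≈ 1.199 rad (68.7°).
Interpolate at f = 1/2 with slerp weights a = sin((1−f)δ)/sin δ ≈ 0.606, b = sin(fδ)/sin δ ≈ 0.606.
p = a·p₁ + b·p₂ ≈ (-0.657, 0.620, -0.428); φ = arcsin(p_z) ≈ -25.36°, λ = atan2(p_y, p_x) ≈ 136.64°.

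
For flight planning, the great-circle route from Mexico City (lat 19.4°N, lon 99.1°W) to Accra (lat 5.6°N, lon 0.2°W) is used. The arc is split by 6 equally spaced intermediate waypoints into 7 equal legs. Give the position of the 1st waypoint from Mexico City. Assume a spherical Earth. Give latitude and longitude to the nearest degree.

Convert each endpoint to a unit vector on the sphere (x = cos φ cos λ, y = cos φ sin λ, z = sin φ).
The central angle between the endpoints is δ = arccos(p₁·p₂) ≈ 1.684 rad (96.5°).
Interpolate at f = 1/7 with slerp weights a = sin((1−f)δ)/sin δ ≈ 0.998, b = sin(fδ)/sin δ ≈ 0.240.
p = a·p₁ + b·p₂ ≈ (0.090, -0.931, 0.355); φ = arcsin(p_z) ≈ 20.79°, λ = atan2(p_y, p_x) ≈ -84.49°.

≈ lat 21°N, lon 84°W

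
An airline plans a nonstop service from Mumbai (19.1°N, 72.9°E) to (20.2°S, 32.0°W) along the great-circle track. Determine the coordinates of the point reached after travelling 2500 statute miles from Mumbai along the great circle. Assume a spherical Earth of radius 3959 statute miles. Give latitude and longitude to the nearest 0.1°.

From cos δ = sin φ₁ sin φ₂ + cos φ₁ cos φ₂ cos Δλ, the central angle is δ ≈ 1.919 rad (109.9°). The total great-circle distance is δ·R ≈ 1.919 × 3959 ≈ 7597 mi, so the target fraction is f = 2500/7597 ≈ 0.329.
Interpolate at f ≈ 0.329 with slerp weights a = sin((1−f)δ)/sin δ ≈ 1.021, b = sin(fδ)/sin δ ≈ 0.628.
p = a·p₁ + b·p₂ ≈ (0.784, 0.610, 0.117); φ = arcsin(p_z) ≈ 6.74°, λ = atan2(p_y, p_x) ≈ 37.91°.

≈ (6.7°N, 37.9°E)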